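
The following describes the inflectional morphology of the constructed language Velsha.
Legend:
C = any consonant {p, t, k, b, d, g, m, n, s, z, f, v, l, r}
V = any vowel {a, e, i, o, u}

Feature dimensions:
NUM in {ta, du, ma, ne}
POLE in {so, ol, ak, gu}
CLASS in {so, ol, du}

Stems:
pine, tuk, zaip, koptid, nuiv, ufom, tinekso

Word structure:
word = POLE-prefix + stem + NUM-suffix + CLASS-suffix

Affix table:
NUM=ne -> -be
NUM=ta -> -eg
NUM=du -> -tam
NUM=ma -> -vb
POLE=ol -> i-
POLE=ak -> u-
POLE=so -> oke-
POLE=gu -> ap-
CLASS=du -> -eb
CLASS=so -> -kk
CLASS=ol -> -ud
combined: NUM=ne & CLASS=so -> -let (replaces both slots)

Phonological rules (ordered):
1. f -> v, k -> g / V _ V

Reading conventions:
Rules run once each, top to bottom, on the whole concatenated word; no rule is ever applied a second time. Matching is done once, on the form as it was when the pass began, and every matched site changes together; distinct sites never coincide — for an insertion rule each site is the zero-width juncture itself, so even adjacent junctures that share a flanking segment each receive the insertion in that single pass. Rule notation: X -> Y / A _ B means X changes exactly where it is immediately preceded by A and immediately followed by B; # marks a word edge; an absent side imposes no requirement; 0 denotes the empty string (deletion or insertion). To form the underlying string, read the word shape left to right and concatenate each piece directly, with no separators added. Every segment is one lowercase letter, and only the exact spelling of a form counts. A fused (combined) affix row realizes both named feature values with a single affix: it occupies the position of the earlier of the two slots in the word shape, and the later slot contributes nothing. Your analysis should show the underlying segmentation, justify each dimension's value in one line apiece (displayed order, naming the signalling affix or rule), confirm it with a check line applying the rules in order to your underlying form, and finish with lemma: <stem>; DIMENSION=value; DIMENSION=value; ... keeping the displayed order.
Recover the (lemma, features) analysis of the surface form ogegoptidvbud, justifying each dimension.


underlying: oke-koptid-vb-ud
NUM=ma - signalled by the affix -vb
POLE=so - signalled by the affix oke-
CLASS=ol - signalled by the affix -ud
check: okekoptidvbud -> ogegoptidvbud
lemma: koptid; NUM=ma; POLE=so; CLASS=ol


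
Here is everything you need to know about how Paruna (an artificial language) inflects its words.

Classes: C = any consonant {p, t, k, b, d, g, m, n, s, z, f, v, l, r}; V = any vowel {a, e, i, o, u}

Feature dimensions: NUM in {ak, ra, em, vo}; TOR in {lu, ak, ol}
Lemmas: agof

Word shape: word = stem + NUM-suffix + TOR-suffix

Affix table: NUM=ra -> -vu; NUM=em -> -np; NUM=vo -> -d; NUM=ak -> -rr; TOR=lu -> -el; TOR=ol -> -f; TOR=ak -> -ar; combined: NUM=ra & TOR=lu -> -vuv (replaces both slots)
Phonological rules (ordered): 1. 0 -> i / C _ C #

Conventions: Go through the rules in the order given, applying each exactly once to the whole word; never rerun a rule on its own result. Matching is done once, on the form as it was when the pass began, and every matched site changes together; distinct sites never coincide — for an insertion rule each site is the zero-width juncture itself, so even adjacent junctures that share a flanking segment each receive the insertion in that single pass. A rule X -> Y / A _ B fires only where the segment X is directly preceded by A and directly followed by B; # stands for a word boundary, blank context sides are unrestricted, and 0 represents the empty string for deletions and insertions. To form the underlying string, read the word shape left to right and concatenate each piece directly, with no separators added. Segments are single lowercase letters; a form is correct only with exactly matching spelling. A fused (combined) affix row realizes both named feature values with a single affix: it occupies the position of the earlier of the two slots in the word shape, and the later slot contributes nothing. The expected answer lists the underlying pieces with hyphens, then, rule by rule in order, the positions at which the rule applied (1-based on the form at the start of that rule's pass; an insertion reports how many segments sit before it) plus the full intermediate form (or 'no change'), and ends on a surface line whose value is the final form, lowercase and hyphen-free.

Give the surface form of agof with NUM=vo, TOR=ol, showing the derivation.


underlying: agof-d-f
1. 0 -> i / C _ C #: inserts after position(s) 5: agofdif
surface: agofdif


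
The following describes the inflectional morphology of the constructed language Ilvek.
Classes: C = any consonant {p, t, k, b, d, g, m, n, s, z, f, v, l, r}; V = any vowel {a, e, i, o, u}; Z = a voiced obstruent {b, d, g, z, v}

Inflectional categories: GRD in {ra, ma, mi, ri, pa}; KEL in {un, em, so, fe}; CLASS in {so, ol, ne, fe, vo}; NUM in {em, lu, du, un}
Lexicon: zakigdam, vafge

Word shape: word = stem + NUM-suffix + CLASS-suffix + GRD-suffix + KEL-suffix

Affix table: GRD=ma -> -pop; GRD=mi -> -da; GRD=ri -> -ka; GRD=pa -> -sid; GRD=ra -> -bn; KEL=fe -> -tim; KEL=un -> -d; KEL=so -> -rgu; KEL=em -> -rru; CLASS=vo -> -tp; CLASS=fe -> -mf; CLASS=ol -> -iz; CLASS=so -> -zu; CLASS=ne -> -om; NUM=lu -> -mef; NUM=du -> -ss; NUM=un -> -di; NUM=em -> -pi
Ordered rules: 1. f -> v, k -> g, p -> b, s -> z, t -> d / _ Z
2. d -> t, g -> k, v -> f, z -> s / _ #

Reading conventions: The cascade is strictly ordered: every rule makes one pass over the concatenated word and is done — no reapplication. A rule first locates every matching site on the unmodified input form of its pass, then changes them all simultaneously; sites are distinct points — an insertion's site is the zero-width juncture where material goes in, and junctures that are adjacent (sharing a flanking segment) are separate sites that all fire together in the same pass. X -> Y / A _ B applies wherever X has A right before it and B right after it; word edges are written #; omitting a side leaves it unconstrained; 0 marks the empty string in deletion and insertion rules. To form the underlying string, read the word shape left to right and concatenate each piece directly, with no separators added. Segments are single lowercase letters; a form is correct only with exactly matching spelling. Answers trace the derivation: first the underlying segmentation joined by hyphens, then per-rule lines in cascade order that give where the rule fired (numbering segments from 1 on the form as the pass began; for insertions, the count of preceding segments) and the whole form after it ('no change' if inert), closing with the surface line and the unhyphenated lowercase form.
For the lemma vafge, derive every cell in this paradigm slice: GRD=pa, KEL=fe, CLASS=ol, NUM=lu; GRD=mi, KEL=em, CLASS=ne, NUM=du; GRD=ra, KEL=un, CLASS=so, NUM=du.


cell GRD=pa, KEL=fe, CLASS=ol, NUM=lu:
underlying: vafge-mef-iz-sid-tim
1. f -> v, k -> g, p -> b, s -> z, t -> d / _ Z: fires at position(s) 3: vavgemefizsidtim
2. d -> t, g -> k, v -> f, z -> s / _ #: no change
surface: vavgemefizsidtim

cell GRD=mi, KEL=em, CLASS=ne, NUM=du:
underlying: vafge-ss-om-da-rru
1. f -> v, k -> g, p -> b, s -> z, t -> d / _ Z: fires at position(s) 3: vavgessomdarru
2. d -> t, g -> k, v -> f, z -> s / _ #: no change
surface: vavgessomdarru

cell GRD=ra, KEL=un, CLASS=so, NUM=du:
underlying: vafge-ss-zu-bn-d
1. f -> v, k -> g, p -> b, s -> z, t -> d / _ Z: fires at position(s) 3, 7: vavgeszzubnd
2. d -> t, g -> k, v -> f, z -> s / _ #: fires at position(s) 12: vavgeszzubnt
surface: vavgeszzubnt


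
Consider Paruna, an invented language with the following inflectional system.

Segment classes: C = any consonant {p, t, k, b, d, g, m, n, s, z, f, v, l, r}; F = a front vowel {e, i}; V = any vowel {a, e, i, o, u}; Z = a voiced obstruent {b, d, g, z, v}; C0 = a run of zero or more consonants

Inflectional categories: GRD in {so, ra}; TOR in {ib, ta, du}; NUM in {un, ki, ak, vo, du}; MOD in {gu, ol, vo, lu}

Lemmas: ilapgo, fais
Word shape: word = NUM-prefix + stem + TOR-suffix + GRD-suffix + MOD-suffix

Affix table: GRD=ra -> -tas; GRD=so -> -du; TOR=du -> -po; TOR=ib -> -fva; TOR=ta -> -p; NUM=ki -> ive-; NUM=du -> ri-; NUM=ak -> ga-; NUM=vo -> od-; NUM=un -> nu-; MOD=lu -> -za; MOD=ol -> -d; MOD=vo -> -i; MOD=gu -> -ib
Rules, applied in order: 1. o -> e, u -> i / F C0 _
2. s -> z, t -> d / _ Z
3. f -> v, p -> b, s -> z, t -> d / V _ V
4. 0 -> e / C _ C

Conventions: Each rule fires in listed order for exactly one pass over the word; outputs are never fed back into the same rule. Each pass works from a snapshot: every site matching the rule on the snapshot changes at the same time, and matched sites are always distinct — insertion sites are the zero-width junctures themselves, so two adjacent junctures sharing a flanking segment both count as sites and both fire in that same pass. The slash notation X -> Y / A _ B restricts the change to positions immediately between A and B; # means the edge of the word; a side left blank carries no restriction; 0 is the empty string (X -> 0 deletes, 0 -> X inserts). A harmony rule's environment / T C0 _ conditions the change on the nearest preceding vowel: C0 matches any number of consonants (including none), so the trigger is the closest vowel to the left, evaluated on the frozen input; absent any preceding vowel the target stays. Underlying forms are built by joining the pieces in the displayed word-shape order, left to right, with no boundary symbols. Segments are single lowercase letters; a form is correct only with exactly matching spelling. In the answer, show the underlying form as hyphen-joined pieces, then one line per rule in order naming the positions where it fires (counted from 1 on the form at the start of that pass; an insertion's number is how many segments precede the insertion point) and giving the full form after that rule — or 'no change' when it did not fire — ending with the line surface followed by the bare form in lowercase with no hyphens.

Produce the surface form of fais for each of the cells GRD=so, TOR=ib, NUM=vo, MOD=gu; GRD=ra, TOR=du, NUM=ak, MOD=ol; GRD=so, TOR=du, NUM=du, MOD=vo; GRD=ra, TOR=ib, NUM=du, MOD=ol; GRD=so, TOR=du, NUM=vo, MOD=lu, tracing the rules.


cell GRD=so, TOR=ib, NUM=vo, MOD=gu:
underlying: od-fais-fva-du-ib
1. o -> e, u -> i / F C0 _: no change
2. s -> z, t -> d / _ Z: no change
3. f -> v, p -> b, s -> z, t -> d / V _ V: no change
4. 0 -> e / C _ C: inserts after position(s) 2, 6, 7: odefaisefevaduib
surface: odefaisefevaduib

cell GRD=ra, TOR=du, NUM=ak, MOD=ol:
underlying: ga-fais-po-tas-d
1. o -> e, u -> i / F C0 _: fires at position(s) 8: gafaispetasd
2. s -> z, t -> d / _ Z: fires at position(s) 11: gafaispetazd
3. f -> v, p -> b, s -> z, t -> d / V _ V: fires at position(s) 3, 9: gavaispedazd
4. 0 -> e / C _ C: inserts after position(s) 6, 11: gavaisepedazed
surface: gavaisepedazed

cell GRD=so, TOR=du, NUM=du, MOD=vo:
underlying: ri-fais-po-du-i
1. o -> e, u -> i / F C0 _: fires at position(s) 8: rifaispedui
2. s -> z, t -> d / _ Z: no change
3. f -> v, p -> b, s -> z, t -> d / V _ V: fires at position(s) 3: rivaispedui
4. 0 -> e / C _ C: inserts after position(s) 6: rivaisepedui
surface: rivaisepedui

cell GRD=ra, TOR=ib, NUM=du, MOD=ol:
underlying: ri-fais-fva-tas-d
1. o -> e, u -> i / F C0 _: no change
2. s -> z, t -> d / _ Z: fires at position(s) 12: rifaisfvatazd
3. f -> v, p -> b, s -> z, t -> d / V _ V: fires at position(s) 3, 10: rivaisfvadazd
4. 0 -> e / C _ C: inserts after position(s) 6, 7, 12: rivaisefevadazed
surface: rivaisefevadazed

cell GRD=so, TOR=du, NUM=vo, MOD=lu:
underlying: od-fais-po-du-za
1. o -> e, u -> i / F C0 _: fires at position(s) 8: odfaispeduza
2. s -> z, t -> d / _ Z: no change
3. f -> v, p -> b, s -> z, t -> d / V _ V: no change
4. 0 -> e / C _ C: inserts after position(s) 2, 6: odefaisepeduza
surface: odefaisepeduza


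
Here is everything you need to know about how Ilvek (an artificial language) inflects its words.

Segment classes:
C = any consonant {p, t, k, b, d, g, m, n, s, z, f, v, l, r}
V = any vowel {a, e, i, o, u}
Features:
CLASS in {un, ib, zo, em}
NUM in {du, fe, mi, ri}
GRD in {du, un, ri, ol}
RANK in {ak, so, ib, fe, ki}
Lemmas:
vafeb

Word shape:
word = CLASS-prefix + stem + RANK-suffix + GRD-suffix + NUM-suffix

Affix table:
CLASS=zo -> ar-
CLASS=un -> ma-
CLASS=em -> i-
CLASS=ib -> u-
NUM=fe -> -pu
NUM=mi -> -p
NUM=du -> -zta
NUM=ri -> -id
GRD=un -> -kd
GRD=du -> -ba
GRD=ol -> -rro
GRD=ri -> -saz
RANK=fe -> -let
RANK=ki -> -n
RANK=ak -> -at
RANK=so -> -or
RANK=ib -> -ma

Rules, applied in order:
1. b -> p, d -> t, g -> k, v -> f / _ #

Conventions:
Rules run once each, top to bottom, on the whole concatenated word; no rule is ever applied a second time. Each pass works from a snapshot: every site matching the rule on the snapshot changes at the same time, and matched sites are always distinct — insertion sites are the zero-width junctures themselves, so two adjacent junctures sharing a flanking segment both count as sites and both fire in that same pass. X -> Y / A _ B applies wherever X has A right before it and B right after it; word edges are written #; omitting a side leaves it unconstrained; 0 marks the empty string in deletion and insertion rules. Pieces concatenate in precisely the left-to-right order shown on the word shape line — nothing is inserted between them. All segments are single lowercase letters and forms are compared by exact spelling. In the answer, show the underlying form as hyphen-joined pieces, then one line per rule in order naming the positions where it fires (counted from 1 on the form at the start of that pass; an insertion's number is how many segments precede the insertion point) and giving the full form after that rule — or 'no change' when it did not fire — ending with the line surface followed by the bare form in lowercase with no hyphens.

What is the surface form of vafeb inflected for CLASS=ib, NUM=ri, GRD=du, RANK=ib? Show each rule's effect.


underlying: u-vafeb-ma-ba-id
1. b -> p, d -> t, g -> k, v -> f / _ #: fires at position(s) 12: uvafebmabait
surface: uvafebmabait


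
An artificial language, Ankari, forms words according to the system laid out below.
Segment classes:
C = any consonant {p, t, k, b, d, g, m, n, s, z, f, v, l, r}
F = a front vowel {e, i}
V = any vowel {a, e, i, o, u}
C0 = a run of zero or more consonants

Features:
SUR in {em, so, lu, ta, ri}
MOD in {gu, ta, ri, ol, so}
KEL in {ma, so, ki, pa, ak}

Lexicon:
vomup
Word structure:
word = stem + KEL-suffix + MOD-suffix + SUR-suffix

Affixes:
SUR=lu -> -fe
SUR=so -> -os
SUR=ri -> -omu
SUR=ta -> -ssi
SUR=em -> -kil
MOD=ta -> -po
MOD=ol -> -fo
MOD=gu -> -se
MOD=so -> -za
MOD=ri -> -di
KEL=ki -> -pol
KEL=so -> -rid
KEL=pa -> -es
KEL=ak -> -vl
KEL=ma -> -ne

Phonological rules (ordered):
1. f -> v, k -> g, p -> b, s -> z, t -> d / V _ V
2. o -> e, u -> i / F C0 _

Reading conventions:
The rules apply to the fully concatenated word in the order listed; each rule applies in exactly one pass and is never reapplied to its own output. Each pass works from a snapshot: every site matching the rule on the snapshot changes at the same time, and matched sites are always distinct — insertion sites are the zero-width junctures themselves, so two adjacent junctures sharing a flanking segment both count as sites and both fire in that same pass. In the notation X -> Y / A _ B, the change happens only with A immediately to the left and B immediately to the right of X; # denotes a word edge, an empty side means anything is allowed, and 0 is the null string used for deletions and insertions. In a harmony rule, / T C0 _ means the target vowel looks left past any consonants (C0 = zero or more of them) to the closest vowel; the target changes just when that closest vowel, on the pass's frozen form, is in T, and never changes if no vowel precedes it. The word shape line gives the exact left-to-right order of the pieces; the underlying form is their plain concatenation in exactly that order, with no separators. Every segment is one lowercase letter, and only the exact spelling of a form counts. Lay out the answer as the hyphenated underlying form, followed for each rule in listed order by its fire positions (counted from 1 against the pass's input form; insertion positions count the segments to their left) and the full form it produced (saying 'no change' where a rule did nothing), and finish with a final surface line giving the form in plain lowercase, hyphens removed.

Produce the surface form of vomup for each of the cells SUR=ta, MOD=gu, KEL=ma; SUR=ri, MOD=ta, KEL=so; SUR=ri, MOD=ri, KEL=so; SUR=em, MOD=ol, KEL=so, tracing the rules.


cell SUR=ta, MOD=gu, KEL=ma:
underlying: vomup-ne-se-ssi
1. f -> v, k -> g, p -> b, s -> z, t -> d / V _ V: fires at position(s) 8: vomupnezessi
2. o -> e, u -> i / F C0 _: no change
surface: vomupnezessi

cell SUR=ri, MOD=ta, KEL=so:
underlying: vomup-rid-po-omu
1. f -> v, k -> g, p -> b, s -> z, t -> d / V _ V: no change
2. o -> e, u -> i / F C0 _: fires at position(s) 10: vomupridpeomu
surface: vomupridpeomu

cell SUR=ri, MOD=ri, KEL=so:
underlying: vomup-rid-di-omu
1. f -> v, k -> g, p -> b, s -> z, t -> d / V _ V: no change
2. o -> e, u -> i / F C0 _: fires at position(s) 11: vomupriddiemu
surface: vomupriddiemu

cell SUR=em, MOD=ol, KEL=so:
underlying: vomup-rid-fo-kil
1. f -> v, k -> g, p -> b, s -> z, t -> d / V _ V: fires at position(s) 11: vomupridfogil
2. o -> e, u -> i / F C0 _: fires at position(s) 10: vomupridfegil
surface: vomupridfegil


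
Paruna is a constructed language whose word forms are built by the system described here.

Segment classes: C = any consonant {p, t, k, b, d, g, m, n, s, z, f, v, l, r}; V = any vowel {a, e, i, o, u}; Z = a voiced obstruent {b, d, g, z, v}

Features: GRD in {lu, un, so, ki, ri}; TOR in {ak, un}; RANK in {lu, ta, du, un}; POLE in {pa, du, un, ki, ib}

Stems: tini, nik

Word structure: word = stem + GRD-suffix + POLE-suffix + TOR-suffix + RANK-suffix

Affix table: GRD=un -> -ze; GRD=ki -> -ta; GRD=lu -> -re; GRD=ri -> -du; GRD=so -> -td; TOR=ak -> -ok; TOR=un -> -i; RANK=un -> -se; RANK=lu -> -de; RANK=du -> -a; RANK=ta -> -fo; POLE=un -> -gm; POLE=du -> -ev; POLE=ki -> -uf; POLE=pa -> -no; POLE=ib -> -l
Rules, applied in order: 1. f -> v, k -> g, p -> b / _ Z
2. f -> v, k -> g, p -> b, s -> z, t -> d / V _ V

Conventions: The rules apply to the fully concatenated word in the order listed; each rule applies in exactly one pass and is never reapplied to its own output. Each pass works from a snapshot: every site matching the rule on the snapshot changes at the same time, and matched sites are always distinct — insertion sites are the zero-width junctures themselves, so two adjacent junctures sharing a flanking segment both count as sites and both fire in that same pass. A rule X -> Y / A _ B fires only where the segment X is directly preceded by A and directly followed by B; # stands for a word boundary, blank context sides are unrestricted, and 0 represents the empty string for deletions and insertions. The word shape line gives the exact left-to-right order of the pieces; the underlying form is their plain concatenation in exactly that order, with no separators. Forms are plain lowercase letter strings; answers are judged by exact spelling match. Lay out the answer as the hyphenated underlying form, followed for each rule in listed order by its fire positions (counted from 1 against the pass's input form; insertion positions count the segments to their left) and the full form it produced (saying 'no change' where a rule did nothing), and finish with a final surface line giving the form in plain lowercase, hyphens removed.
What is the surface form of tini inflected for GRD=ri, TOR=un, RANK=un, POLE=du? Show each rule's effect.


underlying: tini-du-ev-i-se
1. f -> v, k -> g, p -> b / _ Z: no change
2. f -> v, k -> g, p -> b, s -> z, t -> d / V _ V: fires at position(s) 10: tiniduevize
surface: tiniduevize


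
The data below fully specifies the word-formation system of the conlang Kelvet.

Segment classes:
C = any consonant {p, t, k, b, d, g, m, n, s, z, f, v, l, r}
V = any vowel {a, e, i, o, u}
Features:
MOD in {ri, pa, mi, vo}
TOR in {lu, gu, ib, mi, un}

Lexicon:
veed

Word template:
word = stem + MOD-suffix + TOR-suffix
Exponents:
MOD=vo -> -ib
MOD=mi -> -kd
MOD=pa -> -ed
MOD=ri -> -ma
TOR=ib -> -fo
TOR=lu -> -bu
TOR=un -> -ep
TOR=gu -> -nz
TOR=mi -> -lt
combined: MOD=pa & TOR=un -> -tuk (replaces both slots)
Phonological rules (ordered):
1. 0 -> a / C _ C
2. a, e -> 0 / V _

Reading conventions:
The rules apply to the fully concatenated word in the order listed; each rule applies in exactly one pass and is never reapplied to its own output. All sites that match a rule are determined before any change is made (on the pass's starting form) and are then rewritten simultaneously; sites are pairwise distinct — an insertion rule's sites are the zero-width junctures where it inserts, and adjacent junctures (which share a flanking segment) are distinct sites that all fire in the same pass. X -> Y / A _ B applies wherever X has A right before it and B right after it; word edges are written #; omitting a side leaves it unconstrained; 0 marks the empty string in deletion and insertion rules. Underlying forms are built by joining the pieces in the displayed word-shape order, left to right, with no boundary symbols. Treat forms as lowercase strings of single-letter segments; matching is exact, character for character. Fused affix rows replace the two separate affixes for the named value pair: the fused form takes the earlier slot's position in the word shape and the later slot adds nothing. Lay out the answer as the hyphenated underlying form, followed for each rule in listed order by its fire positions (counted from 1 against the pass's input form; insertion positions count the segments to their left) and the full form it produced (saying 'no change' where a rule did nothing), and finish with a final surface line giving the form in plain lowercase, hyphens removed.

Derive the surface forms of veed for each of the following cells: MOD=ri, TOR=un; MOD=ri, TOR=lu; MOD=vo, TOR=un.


cell MOD=ri, TOR=un:
underlying: veed-ma-ep
1. 0 -> a / C _ C: inserts after position(s) 4: veedamaep
2. a, e -> 0 / V _: fires at position(s) 3, 8: vedamap
surface: vedamap

cell MOD=ri, TOR=lu:
underlying: veed-ma-bu
1. 0 -> a / C _ C: inserts after position(s) 4: veedamabu
2. a, e -> 0 / V _: fires at position(s) 3: vedamabu
surface: vedamabu

cell MOD=vo, TOR=un:
underlying: veed-ib-ep
1. 0 -> a / C _ C: no change
2. a, e -> 0 / V _: fires at position(s) 3: vedibep
surface: vedibep


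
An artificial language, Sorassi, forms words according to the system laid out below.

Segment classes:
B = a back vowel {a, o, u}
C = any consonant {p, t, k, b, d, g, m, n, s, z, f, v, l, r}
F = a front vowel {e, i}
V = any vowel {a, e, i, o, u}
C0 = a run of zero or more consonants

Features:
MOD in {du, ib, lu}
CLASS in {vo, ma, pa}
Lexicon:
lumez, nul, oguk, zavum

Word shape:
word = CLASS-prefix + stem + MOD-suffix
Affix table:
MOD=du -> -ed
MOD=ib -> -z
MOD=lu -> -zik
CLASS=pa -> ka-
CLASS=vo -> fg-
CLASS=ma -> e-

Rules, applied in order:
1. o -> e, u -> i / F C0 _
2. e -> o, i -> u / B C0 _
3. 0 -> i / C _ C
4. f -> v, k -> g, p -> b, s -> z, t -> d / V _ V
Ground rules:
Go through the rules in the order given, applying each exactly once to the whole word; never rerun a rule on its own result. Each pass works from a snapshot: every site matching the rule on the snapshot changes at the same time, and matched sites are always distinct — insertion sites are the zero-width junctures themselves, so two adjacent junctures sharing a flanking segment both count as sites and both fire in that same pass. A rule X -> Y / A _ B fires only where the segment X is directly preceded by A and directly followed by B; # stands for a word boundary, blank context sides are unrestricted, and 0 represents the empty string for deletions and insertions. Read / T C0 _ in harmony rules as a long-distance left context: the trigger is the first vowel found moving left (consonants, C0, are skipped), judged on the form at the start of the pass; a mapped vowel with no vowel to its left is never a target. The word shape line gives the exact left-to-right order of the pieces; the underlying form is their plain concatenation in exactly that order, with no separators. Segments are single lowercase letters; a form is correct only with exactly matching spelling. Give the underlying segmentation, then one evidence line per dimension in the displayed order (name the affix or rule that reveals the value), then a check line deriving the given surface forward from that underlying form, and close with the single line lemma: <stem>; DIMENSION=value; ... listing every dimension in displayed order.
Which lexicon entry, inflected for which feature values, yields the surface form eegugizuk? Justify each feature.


underlying: e-oguk-zik
MOD=lu - signalled by the affix -zik
CLASS=ma - signalled by the affix e-
check: eogukzik -> eegukzik -> eegukzuk -> eegukizuk -> eegugizuk
lemma: oguk; MOD=lu; CLASS=ma


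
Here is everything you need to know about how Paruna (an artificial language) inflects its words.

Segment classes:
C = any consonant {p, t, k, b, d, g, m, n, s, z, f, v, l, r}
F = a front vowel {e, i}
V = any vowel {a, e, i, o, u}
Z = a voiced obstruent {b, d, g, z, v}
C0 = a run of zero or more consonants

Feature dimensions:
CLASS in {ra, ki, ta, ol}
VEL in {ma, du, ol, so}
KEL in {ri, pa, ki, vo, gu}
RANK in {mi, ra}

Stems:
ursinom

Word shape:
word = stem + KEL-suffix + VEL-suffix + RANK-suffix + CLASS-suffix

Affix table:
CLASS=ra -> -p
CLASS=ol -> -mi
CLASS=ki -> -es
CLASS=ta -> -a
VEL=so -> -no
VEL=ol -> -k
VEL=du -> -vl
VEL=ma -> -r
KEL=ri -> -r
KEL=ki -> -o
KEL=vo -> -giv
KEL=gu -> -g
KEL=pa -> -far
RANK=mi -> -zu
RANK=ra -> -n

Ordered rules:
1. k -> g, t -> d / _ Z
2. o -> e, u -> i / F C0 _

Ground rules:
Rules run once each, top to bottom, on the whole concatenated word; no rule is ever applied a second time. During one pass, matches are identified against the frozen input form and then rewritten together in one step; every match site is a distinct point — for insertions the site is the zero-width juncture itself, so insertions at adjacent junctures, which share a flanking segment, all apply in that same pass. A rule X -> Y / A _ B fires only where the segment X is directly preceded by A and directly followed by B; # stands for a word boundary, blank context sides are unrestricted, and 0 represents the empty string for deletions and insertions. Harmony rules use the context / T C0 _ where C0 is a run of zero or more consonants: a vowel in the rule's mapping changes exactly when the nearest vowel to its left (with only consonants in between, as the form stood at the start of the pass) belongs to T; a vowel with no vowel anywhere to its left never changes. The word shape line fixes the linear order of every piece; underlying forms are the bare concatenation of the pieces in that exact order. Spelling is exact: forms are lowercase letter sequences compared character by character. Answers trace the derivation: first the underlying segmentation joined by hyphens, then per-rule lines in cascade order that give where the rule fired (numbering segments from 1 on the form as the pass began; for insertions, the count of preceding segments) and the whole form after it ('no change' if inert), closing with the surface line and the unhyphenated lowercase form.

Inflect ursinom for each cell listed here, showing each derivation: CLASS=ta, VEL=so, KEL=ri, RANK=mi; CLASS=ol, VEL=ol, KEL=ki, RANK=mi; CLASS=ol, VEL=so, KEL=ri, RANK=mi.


cell CLASS=ta, VEL=so, KEL=ri, RANK=mi:
underlying: ursinom-r-no-zu-a
1. k -> g, t -> d / _ Z: no change
2. o -> e, u -> i / F C0 _: fires at position(s) 6: ursinemrnozua
surface: ursinemrnozua

cell CLASS=ol, VEL=ol, KEL=ki, RANK=mi:
underlying: ursinom-o-k-zu-mi
1. k -> g, t -> d / _ Z: fires at position(s) 9: ursinomogzumi
2. o -> e, u -> i / F C0 _: fires at position(s) 6: ursinemogzumi
surface: ursinemogzumi

cell CLASS=ol, VEL=so, KEL=ri, RANK=mi:
underlying: ursinom-r-no-zu-mi
1. k -> g, t -> d / _ Z: no change
2. o -> e, u -> i / F C0 _: fires at position(s) 6: ursinemrnozumi
surface: ursinemrnozumi


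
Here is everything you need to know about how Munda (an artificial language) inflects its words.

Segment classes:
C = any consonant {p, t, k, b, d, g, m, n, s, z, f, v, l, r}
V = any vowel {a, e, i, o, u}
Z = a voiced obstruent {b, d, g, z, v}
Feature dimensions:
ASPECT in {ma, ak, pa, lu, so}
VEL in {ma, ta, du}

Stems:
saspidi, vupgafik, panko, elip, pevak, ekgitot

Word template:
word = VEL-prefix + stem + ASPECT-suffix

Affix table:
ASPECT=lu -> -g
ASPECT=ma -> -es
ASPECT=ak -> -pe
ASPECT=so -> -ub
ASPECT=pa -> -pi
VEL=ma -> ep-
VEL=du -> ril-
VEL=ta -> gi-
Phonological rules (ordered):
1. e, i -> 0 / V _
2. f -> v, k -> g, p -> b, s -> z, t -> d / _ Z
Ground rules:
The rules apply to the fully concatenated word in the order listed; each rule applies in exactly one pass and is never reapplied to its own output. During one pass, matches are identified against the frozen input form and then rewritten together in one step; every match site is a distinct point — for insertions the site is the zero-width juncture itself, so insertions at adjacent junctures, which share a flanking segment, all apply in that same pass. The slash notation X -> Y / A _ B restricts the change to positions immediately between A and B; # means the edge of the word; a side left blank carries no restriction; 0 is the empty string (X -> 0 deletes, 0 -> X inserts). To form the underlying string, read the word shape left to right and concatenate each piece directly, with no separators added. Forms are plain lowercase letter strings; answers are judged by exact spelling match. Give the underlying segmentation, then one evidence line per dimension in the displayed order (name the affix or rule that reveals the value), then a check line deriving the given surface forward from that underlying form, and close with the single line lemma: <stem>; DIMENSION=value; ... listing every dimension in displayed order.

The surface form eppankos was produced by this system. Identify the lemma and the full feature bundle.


underlying: ep-panko-es
ASPECT=ma - signalled by the affix -es
VEL=ma - signalled by the affix ep-
check: eppankoes -> eppankos -> eppankos
lemma: panko; ASPECT=ma; VEL=ma


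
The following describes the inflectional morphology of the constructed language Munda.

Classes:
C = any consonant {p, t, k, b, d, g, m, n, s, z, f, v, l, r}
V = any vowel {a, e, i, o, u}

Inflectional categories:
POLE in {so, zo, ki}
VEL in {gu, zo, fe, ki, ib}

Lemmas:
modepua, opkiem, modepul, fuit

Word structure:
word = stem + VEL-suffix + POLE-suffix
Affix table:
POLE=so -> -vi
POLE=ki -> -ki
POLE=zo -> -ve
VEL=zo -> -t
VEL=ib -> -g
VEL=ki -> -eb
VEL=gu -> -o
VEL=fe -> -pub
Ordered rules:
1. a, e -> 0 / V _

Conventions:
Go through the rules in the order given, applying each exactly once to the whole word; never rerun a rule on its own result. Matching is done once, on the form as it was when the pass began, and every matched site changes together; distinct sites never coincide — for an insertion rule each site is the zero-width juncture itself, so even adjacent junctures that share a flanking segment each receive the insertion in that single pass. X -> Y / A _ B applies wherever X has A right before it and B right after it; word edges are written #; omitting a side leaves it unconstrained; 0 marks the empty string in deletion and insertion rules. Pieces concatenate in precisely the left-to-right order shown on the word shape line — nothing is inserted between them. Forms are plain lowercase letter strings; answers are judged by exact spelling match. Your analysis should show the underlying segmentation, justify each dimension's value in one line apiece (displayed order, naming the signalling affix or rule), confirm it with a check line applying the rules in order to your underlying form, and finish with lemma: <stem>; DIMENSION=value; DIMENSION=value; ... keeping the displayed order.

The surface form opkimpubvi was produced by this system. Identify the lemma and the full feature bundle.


underlying: opkiem-pub-vi
POLE=so - signalled by the affix -vi
VEL=fe - signalled by the affix -pub
check: opkiempubvi -> opkimpubvi
lemma: opkiem; POLE=so; VEL=fe


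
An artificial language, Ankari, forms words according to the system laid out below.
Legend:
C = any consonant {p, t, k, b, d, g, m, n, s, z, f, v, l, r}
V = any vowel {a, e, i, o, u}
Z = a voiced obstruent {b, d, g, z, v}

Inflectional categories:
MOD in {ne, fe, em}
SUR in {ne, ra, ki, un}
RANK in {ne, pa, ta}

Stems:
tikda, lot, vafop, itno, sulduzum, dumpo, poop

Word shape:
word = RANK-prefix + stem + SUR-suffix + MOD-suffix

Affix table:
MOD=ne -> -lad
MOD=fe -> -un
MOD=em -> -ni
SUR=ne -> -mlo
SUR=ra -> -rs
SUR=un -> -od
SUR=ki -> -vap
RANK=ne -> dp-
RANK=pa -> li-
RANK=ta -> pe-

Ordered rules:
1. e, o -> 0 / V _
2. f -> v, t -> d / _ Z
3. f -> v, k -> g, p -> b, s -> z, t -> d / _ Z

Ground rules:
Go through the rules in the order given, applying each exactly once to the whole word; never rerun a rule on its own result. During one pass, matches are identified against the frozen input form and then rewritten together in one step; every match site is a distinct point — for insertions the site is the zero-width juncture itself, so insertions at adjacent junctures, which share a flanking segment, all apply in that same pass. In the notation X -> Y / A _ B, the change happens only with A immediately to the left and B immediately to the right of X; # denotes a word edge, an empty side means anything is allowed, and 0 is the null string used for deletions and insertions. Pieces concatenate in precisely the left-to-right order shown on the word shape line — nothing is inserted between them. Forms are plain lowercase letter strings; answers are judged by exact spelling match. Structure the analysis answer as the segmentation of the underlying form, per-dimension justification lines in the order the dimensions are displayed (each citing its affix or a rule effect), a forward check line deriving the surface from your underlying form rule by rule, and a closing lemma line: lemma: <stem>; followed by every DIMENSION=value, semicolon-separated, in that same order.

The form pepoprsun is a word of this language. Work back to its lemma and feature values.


underlying: pe-poop-rs-un
MOD=fe - signalled by the affix -un
SUR=ra - signalled by the affix -rs
RANK=ta - signalled by the affix pe-
check: pepooprsun -> pepoprsun -> pepoprsun -> pepoprsun
lemma: poop; MOD=fe; SUR=ra; RANK=ta


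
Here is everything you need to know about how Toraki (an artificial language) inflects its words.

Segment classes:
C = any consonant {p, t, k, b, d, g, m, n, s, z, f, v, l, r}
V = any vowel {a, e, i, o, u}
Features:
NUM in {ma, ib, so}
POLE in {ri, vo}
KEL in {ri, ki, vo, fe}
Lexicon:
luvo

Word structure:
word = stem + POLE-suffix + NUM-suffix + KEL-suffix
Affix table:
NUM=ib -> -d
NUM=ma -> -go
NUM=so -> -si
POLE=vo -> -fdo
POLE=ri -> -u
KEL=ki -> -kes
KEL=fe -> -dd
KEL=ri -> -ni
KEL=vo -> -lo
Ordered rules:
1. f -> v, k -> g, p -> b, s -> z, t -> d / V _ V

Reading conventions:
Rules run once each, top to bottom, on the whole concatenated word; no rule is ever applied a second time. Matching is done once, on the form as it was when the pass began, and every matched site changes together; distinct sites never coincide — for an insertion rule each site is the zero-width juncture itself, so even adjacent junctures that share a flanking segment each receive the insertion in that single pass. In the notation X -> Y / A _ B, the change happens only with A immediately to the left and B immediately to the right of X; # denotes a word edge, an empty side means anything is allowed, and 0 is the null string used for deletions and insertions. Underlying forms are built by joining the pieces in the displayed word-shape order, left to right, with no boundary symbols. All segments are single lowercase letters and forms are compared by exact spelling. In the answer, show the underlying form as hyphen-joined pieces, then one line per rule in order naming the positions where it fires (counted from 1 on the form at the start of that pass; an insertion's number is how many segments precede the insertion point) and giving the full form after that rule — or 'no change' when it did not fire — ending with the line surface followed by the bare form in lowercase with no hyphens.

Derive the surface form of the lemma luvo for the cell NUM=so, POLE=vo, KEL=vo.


underlying: luvo-fdo-si-lo
1. f -> v, k -> g, p -> b, s -> z, t -> d / V _ V: fires at position(s) 8: luvofdozilo
surface: luvofdozilo


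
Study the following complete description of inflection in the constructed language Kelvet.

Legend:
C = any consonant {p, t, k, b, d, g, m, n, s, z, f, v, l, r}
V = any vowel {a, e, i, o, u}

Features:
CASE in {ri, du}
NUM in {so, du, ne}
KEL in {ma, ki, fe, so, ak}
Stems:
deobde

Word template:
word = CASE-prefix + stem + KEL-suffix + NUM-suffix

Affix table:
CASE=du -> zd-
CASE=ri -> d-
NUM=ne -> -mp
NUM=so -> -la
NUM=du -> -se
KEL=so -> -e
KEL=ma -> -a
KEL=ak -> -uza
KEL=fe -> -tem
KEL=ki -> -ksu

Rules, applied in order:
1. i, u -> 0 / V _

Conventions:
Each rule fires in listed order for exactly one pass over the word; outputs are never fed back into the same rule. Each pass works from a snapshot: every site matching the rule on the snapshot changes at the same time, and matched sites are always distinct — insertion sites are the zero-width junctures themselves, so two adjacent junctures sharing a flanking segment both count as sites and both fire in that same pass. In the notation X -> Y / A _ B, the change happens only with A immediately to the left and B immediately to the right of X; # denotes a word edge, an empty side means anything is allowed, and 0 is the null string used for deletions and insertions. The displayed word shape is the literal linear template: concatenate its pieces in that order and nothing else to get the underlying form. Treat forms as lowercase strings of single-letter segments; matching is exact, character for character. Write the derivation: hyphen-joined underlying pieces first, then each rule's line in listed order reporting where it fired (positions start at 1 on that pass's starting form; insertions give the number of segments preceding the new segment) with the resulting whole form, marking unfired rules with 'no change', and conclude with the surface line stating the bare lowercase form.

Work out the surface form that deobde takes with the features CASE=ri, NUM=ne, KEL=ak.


underlying: d-deobde-uza-mp
1. i, u -> 0 / V _: fires at position(s) 8: ddeobdezamp
surface: ddeobdezamp


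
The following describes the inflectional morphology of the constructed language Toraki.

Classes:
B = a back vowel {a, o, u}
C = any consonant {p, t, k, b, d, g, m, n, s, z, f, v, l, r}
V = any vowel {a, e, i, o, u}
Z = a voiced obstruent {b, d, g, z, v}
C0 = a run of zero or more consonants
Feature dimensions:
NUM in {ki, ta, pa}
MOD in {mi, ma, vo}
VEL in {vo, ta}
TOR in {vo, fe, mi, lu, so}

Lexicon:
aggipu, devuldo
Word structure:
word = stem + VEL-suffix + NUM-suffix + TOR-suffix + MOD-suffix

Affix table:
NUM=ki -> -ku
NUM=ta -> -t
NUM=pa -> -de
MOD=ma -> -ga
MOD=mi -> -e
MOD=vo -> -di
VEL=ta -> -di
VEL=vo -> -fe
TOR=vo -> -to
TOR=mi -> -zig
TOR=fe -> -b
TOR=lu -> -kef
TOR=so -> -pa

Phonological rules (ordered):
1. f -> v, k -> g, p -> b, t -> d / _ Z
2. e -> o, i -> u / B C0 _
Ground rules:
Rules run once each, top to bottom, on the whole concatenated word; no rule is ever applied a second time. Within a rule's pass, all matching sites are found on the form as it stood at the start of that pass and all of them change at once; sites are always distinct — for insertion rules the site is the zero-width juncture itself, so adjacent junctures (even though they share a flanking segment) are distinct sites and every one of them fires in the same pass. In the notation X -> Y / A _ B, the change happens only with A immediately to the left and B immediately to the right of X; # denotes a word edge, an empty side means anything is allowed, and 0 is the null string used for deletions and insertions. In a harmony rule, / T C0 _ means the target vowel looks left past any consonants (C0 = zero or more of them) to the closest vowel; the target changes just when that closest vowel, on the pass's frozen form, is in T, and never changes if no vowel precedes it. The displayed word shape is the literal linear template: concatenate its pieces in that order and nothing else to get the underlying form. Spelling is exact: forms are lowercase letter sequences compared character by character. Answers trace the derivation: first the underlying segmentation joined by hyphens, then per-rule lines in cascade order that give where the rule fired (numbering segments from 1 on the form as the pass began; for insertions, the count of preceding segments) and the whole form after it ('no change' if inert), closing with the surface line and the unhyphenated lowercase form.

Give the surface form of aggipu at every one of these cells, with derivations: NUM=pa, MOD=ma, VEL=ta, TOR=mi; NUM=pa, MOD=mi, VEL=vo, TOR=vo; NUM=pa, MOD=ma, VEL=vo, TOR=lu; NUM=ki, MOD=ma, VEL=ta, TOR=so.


cell NUM=pa, MOD=ma, VEL=ta, TOR=mi:
underlying: aggipu-di-de-zig-ga
1. f -> v, k -> g, p -> b, t -> d / _ Z: no change
2. e -> o, i -> u / B C0 _: fires at position(s) 4, 8: aggupududezigga
surface: aggupududezigga

cell NUM=pa, MOD=mi, VEL=vo, TOR=vo:
underlying: aggipu-fe-de-to-e
1. f -> v, k -> g, p -> b, t -> d / _ Z: no change
2. e -> o, i -> u / B C0 _: fires at position(s) 4, 8, 13: aggupufodetoo
surface: aggupufodetoo

cell NUM=pa, MOD=ma, VEL=vo, TOR=lu:
underlying: aggipu-fe-de-kef-ga
1. f -> v, k -> g, p -> b, t -> d / _ Z: fires at position(s) 13: aggipufedekevga
2. e -> o, i -> u / B C0 _: fires at position(s) 4, 8: aggupufodekevga
surface: aggupufodekevga

cell NUM=ki, MOD=ma, VEL=ta, TOR=so:
underlying: aggipu-di-ku-pa-ga
1. f -> v, k -> g, p -> b, t -> d / _ Z: no change
2. e -> o, i -> u / B C0 _: fires at position(s) 4, 8: aggupudukupaga
surface: aggupudukupaga
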